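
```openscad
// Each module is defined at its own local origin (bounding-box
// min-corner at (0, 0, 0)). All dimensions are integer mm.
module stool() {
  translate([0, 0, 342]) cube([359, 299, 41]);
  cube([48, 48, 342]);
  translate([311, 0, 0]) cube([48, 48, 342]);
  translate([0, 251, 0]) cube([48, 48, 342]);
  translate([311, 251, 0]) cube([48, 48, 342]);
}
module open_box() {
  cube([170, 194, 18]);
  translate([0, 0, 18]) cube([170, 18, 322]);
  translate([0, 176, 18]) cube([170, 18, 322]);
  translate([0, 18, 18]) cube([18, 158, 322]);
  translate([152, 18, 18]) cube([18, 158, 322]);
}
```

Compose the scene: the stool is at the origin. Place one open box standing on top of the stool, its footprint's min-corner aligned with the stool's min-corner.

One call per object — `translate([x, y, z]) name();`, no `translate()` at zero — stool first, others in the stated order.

stool();
translate([0, 0, 383]) open_box();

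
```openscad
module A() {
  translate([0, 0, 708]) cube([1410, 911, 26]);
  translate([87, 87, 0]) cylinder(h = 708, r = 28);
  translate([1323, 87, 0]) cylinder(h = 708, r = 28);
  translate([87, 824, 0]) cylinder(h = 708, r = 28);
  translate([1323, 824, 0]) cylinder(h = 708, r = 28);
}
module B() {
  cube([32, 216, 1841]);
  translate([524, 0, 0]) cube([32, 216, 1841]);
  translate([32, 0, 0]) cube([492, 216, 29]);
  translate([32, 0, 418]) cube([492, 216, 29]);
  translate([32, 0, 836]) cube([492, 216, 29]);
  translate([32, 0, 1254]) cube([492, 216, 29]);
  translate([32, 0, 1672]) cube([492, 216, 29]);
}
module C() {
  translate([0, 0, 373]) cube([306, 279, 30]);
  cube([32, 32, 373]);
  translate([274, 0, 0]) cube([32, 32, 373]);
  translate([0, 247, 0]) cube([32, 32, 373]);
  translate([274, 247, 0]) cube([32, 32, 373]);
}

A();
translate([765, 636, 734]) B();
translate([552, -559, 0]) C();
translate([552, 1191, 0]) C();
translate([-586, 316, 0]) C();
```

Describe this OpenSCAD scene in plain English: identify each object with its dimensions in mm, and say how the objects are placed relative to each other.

A is a table with a 1410×911 mm rectangular top, 26 mm thick, top surface at z = 734 mm, supported by four round legs of 56 mm diameter, each leg's bounding box inset 59 mm from the nearest pair of top edges, running from the floor.

B is an open bookshelf. Two side panels, each 32 mm thick, 216 mm deep and 1841 mm tall, stand 556 mm apart (outside-to-outside). Between them sit 5 shelves, each 29 mm thick and 216 mm deep, spanning the full gap between the sides. The bottom shelf rests on the floor (its underside at z = 0) and the clear gap between one shelf's top and the next shelf's underside is 389 mm.

C is a simple wooden stool: a rectangular seat 306 mm (x) by 279 mm (y), 30 mm thick, top face at z = 403 mm, on four square legs, each 32×32 mm in cross-section. The legs rest on z = 0, each flush with a corner of the seat.

The bookshelf is on top of the table. Three stools sit around the table at the −y, +y, −x sides.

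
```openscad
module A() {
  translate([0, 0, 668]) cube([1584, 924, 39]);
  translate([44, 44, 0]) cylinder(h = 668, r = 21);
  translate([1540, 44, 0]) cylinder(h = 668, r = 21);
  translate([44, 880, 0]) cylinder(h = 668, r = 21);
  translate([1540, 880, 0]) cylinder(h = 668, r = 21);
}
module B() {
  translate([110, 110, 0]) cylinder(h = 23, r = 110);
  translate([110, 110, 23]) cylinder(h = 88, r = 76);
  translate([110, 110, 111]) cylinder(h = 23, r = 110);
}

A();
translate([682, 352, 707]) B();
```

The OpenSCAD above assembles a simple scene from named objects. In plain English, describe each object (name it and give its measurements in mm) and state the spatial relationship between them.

A is a table with a 1584×924 mm rectangular top, 39 mm thick, top surface at z = 707 mm, supported by four round legs of 42 mm diameter, each leg's bounding box inset 23 mm from the nearest pair of top edges, running from the floor.

B is a spool: two coaxial disc flanges of radius 110 mm and thickness 23 mm, joined by a core cylinder of radius 76 mm and height 88 mm. The lower flange rests on z = 0 and the three cylinders share a vertical axis.

The spool is on top of the table, centred.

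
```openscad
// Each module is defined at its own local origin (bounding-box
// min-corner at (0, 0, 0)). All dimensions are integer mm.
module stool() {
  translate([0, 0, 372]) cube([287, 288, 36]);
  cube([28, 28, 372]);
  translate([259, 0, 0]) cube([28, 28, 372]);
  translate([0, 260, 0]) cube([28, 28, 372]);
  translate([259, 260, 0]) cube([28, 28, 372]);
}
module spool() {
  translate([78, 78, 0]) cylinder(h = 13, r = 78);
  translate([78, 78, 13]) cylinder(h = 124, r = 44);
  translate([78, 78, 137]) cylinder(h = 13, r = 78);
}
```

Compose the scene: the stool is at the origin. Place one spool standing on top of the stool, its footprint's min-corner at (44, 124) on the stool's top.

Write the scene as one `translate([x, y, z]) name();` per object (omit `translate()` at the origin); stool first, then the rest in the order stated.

stool();
translate([44, 124, 408]) spool();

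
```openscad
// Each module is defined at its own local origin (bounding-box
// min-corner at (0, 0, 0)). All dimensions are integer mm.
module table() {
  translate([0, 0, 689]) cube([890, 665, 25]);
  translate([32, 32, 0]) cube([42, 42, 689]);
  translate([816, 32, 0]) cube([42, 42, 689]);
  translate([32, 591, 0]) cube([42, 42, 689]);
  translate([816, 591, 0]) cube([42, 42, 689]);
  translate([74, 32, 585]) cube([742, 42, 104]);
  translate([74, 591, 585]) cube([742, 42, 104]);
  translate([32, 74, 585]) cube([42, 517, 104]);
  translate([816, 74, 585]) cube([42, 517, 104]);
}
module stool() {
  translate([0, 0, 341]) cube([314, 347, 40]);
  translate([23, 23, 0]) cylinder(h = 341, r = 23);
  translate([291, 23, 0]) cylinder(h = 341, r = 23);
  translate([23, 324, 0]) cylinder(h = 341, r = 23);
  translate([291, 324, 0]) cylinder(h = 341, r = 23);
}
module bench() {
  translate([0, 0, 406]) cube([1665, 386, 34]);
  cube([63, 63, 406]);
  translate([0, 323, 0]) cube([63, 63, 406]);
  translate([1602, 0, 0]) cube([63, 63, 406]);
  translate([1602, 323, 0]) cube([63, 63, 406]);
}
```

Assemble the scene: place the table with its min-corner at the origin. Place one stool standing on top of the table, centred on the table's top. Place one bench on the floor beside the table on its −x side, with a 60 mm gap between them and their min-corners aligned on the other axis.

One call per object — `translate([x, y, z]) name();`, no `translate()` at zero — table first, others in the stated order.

table();
translate([288, 159, 714]) stool();
translate([-1725, 0, 0]) bench();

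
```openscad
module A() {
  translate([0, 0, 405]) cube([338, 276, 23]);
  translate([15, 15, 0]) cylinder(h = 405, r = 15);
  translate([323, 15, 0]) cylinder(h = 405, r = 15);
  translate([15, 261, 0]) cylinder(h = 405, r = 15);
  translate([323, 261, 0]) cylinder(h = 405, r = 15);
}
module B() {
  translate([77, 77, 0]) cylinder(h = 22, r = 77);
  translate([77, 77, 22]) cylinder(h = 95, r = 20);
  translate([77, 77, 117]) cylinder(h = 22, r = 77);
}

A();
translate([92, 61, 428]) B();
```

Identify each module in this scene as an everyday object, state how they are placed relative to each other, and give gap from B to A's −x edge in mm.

The spool's min-x is at 92; the stool's min-x is 0; gap = 92 mm.

A is a stool. B is a spool. The spool is on top of the stool, centred. The gap from the spool to the stool's −x edge is 92 mm.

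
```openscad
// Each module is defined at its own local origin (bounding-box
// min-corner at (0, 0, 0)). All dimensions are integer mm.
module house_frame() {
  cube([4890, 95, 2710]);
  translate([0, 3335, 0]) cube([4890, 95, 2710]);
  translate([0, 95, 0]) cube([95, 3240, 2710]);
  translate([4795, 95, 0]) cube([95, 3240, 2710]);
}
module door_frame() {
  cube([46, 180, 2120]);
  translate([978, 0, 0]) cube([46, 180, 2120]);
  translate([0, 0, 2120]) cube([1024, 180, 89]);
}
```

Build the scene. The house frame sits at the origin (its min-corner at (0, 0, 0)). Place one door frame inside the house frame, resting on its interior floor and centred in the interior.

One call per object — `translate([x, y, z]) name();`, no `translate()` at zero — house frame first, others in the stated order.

house_frame();
translate([1933, 1625, 0]) door_frame();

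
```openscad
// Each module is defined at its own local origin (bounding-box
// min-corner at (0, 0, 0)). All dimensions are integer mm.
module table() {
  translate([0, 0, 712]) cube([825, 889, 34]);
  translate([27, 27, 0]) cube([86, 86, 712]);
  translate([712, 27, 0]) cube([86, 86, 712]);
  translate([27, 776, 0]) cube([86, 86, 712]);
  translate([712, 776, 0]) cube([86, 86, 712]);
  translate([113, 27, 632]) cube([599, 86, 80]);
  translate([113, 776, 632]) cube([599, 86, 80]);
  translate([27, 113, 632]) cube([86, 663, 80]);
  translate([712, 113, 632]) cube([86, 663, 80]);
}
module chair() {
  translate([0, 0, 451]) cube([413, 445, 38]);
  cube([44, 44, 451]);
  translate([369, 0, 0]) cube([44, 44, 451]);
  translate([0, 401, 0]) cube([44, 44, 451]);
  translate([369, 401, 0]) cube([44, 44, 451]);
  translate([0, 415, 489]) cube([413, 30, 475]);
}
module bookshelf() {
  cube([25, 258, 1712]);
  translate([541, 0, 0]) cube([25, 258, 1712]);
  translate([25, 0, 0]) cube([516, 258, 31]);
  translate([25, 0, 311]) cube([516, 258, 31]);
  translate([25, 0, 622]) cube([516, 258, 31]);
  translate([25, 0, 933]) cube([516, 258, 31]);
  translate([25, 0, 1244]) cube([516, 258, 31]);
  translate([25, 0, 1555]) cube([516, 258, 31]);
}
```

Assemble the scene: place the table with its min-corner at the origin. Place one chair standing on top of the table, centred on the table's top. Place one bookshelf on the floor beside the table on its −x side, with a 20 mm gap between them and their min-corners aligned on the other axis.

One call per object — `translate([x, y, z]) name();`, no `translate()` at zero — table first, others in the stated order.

table();
translate([206, 222, 746]) chair();
translate([-586, 0, 0]) bookshelf();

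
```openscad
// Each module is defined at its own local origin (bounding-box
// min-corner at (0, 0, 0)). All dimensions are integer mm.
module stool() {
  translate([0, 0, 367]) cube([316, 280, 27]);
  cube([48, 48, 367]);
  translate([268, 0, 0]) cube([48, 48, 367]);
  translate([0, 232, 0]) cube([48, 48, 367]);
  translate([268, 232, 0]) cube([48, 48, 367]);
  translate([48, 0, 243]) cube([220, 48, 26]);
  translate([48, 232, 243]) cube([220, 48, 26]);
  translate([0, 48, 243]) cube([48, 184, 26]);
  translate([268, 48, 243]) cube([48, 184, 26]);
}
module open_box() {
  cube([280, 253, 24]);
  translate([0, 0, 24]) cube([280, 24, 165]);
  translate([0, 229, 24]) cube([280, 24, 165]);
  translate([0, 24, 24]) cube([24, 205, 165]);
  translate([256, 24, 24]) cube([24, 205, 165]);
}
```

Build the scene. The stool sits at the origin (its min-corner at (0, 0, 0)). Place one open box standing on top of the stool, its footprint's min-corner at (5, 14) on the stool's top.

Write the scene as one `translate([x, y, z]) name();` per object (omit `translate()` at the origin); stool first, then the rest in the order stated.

stool();
translate([5, 14, 394]) open_box();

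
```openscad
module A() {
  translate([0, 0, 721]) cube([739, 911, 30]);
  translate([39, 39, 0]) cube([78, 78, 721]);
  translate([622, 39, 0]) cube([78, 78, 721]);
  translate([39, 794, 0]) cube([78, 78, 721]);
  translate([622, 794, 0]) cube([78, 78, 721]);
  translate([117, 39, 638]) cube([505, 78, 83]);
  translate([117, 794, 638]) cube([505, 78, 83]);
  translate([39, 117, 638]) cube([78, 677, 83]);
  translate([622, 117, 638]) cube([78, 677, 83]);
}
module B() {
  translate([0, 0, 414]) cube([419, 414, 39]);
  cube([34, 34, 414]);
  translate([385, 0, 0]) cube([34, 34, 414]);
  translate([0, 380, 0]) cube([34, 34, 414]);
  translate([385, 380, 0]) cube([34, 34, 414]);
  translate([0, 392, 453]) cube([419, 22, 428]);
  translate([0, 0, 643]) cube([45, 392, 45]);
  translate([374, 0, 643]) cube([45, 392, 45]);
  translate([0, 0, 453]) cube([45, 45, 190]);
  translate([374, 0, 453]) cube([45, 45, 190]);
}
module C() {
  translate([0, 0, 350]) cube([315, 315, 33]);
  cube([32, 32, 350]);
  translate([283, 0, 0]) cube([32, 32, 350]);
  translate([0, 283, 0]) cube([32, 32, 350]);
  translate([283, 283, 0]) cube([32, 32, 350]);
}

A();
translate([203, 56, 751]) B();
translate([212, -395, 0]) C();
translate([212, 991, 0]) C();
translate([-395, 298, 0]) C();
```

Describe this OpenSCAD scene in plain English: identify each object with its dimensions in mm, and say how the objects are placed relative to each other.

A is a table: top 739 mm (x) × 911 mm (y), 30 mm thick, upper face at z = 751 mm, on four 78×78 mm square legs, each inset 39 mm from the nearest pair of top edges, running from z = 0 to the bottom of the top. Four apron rails, 78 mm thick and 83 mm tall, run between adjacent legs with their top edges flush with the underside of the top and their outer faces flush with the legs' outer faces.

B is a chair. The seat is a 419×414×39 mm slab with its top at z = 453 mm, on four 34×34 mm corner legs (flush with the seat edges, standing on z = 0). A flat backrest 22 mm thick, 428 mm tall, spans the full seat width and rises from the seat top along its +y edge, rear face flush with the rear of the seat. Two armrests of 45×45 mm section run along each side from the seat's front edge to the front of the backrest, top faces 235 mm above the seat top and outer faces flush with the seat's x-edges; a 45×45 mm post under the front of each armrest stands on the seat at the front corner.

C is a four-legged stool. The seat is a 315×315×33 mm slab whose top surface is at z = 383 mm; four square legs, each 32×32 mm in cross-section, run from the floor (z = 0) to the underside of the seat, each flush with a corner of the seat.

The chair is on top of the table. Three stools sit around the table at the −y, +y, −x sides.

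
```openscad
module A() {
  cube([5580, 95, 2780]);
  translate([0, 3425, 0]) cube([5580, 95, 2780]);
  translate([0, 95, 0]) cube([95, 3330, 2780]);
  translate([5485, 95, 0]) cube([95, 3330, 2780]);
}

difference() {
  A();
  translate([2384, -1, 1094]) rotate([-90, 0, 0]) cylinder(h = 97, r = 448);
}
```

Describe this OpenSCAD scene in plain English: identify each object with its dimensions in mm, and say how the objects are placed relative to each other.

A is a box-shaped house frame (walls only): outside footprint 5580×3520 mm, wall height 2780 mm, wall thickness 95 mm. The two y-facing walls run the full x-width; the two x-facing walls fit between the inner faces of the y-facing walls.

The house frame has a circular hole of radius 448 mm through its front wall, centred at (x = 2384, z = 1094).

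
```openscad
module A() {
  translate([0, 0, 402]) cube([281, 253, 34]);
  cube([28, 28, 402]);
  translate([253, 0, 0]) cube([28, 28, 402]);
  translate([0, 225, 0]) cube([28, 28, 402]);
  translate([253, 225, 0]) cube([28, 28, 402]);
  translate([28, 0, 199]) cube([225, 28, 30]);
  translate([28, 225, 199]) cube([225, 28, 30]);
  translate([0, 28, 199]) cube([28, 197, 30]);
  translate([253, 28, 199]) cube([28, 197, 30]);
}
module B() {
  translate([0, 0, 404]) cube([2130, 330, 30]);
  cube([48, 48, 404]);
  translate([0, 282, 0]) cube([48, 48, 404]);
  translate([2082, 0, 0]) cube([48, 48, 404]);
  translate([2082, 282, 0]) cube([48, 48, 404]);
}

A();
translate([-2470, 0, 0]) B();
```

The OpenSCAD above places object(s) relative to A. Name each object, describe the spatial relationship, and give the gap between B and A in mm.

A is a stool. B is a bench. The bench is on the floor beside the stool on its −x side. The gap between the bench and the stool is 340 mm.

The bench's nearest face is 340 mm from the stool's −x face.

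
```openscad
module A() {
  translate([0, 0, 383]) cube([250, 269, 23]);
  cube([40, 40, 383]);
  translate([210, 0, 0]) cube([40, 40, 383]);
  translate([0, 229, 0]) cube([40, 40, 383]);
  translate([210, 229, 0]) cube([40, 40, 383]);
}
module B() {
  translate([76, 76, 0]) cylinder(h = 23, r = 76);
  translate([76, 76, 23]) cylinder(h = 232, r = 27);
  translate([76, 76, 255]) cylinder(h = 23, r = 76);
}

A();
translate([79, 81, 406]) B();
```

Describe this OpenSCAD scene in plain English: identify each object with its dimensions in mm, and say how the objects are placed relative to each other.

A is a four-legged stool. The seat is 250×269 mm, 23 mm thick, top at z = 406 mm. It stands on four square legs, each 40×40 mm in cross-section, from z = 0 to the seat underside, each flush with a corner of the seat.

B is a spool: two coaxial disc flanges of radius 76 mm and thickness 23 mm, joined by a core cylinder of radius 27 mm and height 232 mm. The lower flange rests on z = 0 and the three cylinders share a vertical axis.

The spool is on top of the stool.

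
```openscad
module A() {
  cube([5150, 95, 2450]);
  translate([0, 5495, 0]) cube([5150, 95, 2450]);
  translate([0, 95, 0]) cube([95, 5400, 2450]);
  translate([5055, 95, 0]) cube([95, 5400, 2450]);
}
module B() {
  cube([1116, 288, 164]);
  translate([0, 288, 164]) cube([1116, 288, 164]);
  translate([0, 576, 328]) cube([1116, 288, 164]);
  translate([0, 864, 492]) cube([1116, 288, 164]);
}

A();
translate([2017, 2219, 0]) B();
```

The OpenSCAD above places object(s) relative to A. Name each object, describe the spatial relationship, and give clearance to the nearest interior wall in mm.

Clearances: x = 1922, y = 2124; minimum 1922 mm.

A is a house frame. B is a staircase. The staircase sits inside the house frame, centred. The clearance to the nearest interior wall is 1922 mm.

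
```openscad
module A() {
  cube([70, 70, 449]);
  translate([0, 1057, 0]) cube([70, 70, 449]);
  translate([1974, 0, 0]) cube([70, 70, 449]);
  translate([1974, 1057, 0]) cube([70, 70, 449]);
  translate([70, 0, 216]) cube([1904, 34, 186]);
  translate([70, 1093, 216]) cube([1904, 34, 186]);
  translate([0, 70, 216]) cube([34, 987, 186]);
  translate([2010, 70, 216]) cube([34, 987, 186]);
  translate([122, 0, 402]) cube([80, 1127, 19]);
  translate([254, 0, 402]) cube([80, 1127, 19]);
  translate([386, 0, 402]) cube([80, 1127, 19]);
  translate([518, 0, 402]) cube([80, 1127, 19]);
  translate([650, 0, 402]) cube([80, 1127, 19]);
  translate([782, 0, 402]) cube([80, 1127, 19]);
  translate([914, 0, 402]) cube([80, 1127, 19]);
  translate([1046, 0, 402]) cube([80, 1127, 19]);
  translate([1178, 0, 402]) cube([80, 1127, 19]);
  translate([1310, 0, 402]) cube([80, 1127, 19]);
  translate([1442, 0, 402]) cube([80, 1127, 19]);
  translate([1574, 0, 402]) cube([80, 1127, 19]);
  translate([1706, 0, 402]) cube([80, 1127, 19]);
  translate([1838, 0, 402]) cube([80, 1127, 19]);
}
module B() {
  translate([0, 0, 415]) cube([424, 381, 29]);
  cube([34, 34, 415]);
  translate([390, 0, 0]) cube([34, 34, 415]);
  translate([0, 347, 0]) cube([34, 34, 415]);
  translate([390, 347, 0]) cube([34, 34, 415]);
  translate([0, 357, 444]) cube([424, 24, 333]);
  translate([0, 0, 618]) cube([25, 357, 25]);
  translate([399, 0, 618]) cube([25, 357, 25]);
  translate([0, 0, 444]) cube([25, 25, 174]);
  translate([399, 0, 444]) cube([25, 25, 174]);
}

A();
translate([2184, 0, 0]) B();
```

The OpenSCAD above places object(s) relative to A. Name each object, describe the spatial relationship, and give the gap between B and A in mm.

The chair's nearest face is 140 mm from the bed frame's +x face.

A is a bed frame. B is a chair. The chair is on the floor beside the bed frame on its +x side. The gap between the chair and the bed frame is 140 mm.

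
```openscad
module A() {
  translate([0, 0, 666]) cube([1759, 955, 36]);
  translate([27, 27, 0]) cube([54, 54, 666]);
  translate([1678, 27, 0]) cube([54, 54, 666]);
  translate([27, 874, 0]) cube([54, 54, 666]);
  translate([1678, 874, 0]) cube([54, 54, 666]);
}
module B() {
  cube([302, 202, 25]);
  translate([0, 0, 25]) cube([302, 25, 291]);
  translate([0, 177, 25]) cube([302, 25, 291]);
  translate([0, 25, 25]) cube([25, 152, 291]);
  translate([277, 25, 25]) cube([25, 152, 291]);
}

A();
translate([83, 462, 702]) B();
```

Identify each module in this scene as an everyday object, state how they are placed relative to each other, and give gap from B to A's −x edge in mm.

A is a table. B is an open box. The open box is on top of the table. The gap from the open box to the table's −x edge is 83 mm.

The open box's min-x is at 83; the table's min-x is 0; gap = 83 mm.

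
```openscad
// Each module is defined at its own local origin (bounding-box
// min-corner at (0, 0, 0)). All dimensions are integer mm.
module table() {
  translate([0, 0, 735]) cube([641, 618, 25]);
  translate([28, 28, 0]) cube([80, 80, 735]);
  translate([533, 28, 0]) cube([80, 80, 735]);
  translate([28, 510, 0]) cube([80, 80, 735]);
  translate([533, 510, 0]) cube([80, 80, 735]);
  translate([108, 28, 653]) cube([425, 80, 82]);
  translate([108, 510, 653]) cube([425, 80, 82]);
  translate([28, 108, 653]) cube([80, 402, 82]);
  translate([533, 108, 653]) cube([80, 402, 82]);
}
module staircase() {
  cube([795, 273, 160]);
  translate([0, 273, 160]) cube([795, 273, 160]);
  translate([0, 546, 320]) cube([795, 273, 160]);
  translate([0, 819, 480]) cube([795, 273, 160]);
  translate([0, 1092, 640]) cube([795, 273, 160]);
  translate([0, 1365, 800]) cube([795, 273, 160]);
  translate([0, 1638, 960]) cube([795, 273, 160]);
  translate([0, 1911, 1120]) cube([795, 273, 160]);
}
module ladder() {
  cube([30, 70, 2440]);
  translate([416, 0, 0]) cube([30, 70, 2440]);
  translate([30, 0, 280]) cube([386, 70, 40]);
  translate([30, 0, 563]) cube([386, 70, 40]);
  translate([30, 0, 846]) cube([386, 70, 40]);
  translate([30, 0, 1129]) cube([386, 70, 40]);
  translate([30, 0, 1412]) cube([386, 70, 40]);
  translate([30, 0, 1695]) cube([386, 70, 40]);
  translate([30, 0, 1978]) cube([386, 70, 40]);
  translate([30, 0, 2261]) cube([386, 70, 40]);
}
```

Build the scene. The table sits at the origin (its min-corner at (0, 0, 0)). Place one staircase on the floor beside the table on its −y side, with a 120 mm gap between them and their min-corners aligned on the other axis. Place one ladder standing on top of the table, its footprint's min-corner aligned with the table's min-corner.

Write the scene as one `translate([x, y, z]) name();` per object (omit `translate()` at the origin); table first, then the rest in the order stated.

table();
translate([0, -2304, 0]) staircase();
translate([0, 0, 760]) ladder();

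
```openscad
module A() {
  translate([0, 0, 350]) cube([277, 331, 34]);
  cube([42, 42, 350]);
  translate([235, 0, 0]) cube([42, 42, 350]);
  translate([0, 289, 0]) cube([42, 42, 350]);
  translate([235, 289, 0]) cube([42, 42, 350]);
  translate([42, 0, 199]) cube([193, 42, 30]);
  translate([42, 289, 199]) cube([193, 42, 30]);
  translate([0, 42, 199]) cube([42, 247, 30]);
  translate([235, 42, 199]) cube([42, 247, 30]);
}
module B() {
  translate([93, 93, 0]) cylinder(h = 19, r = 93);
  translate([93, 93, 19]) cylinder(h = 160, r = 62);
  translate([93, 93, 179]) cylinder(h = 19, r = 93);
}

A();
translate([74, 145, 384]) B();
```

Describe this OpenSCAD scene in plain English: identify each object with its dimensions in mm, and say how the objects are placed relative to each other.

A is a four-legged stool. The seat is 277×331 mm, 34 mm thick, top at z = 384 mm. It stands on four square legs, each 42×42 mm in cross-section, from z = 0 to the seat underside, each flush with a corner of the seat. Four stretchers, 42 mm wide and 30 mm tall, connect adjacent legs with their undersides at z = 199 mm, each running between the inner faces of the legs it joins and aligned with the legs' outer faces on the other axis.

B is a spool: two coaxial disc flanges of radius 93 mm and thickness 19 mm, joined by a core cylinder of radius 62 mm and height 160 mm. The lower flange rests on z = 0 and the three cylinders share a vertical axis.

The spool is on top of the stool.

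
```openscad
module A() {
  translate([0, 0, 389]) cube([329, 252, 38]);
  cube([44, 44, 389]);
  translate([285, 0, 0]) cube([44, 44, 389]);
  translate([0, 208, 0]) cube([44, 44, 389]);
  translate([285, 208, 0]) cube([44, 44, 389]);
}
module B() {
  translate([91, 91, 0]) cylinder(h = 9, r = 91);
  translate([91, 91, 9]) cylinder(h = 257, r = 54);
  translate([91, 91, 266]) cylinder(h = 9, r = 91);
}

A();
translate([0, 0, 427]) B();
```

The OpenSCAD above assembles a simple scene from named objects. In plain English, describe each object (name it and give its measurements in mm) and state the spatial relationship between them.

A is a four-legged stool. The seat is a 329×252×38 mm slab whose top surface is at z = 427 mm; four square legs, each 44×44 mm in cross-section, run from the floor (z = 0) to the underside of the seat, each flush with a corner of the seat.

B is a spool: two coaxial disc flanges of radius 91 mm and thickness 9 mm, joined by a core cylinder of radius 54 mm and height 257 mm. The lower flange rests on z = 0 and the three cylinders share a vertical axis.

The spool is on top of the stool.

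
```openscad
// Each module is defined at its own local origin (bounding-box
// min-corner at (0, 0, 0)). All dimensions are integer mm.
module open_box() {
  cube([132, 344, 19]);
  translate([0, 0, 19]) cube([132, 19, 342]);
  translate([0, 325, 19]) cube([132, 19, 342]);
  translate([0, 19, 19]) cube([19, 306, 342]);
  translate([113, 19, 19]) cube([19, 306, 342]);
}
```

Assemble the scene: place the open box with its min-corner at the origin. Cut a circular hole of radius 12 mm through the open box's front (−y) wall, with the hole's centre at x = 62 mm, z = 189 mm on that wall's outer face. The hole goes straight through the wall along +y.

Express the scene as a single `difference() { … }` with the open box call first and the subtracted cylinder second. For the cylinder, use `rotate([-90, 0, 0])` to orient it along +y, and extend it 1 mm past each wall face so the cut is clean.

difference() {
  open_box();
  translate([62, -1, 189]) rotate([-90, 0, 0]) cylinder(h = 21, r = 12);
}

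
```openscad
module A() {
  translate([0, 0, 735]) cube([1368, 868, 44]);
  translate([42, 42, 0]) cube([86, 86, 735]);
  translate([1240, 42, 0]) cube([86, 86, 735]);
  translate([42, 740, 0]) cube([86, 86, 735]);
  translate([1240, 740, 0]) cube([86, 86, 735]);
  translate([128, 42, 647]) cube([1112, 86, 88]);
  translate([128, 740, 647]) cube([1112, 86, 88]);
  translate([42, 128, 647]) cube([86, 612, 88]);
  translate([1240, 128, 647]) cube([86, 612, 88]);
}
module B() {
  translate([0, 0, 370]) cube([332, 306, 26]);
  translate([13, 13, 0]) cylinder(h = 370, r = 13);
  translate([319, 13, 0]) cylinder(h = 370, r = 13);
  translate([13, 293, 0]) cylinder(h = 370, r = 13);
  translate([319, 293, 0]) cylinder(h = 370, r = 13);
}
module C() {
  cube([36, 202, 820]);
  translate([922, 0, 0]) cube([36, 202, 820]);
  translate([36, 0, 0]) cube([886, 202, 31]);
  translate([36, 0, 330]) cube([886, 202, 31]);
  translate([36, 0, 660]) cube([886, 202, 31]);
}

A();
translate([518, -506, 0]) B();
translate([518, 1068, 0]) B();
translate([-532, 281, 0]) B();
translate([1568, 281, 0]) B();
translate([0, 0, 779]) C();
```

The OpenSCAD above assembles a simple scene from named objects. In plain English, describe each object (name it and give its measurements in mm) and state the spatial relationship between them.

A is a rectangular dining table. The top is 1368×868×44 mm with its upper surface at z = 779 mm. It stands on four 86×86 mm square legs, each inset 42 mm from the nearest pair of top edges, running from the floor to the underside of the top. Four apron rails, 86 mm thick and 88 mm tall, run between adjacent legs with their top edges flush with the underside of the top and their outer faces flush with the legs' outer faces.

B is a simple wooden stool: a rectangular seat 332 mm (x) by 306 mm (y), 26 mm thick, top face at z = 396 mm, on four round legs, each 26 mm in diameter. The legs rest on z = 0, each leg's axis is inset half a diameter from the nearest pair of seat edges (so the leg's bounding box is flush with the corner).

C is an open bookshelf. Two side panels, each 36 mm thick, 202 mm deep and 820 mm tall, stand 958 mm apart (outside-to-outside). Between them sit 3 shelves, each 31 mm thick and 202 mm deep, spanning the full gap between the sides. The bottom shelf rests on the floor (its underside at z = 0) and the clear gap between one shelf's top and the next shelf's underside is 299 mm.

Four stools sit around the table at the −y, +y, −x, +x sides. The bookshelf is on top of the table.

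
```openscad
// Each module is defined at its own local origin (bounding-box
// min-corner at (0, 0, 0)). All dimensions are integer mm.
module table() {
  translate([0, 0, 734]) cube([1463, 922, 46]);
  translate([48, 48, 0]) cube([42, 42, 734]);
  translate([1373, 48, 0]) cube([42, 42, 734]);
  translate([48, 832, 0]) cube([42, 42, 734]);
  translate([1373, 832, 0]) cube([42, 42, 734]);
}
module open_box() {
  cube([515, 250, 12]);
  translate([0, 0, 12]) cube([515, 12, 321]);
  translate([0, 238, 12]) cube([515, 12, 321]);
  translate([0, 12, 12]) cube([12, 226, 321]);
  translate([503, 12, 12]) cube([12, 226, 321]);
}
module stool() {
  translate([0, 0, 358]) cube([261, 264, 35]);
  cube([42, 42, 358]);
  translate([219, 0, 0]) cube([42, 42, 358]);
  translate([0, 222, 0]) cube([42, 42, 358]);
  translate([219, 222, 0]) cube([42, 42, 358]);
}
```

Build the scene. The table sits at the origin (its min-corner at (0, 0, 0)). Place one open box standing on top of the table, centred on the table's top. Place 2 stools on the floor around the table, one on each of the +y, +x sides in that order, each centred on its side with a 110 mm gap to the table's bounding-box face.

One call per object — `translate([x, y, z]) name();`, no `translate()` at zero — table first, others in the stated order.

table();
translate([474, 336, 780]) open_box();
translate([601, 1032, 0]) stool();
translate([1573, 329, 0]) stool();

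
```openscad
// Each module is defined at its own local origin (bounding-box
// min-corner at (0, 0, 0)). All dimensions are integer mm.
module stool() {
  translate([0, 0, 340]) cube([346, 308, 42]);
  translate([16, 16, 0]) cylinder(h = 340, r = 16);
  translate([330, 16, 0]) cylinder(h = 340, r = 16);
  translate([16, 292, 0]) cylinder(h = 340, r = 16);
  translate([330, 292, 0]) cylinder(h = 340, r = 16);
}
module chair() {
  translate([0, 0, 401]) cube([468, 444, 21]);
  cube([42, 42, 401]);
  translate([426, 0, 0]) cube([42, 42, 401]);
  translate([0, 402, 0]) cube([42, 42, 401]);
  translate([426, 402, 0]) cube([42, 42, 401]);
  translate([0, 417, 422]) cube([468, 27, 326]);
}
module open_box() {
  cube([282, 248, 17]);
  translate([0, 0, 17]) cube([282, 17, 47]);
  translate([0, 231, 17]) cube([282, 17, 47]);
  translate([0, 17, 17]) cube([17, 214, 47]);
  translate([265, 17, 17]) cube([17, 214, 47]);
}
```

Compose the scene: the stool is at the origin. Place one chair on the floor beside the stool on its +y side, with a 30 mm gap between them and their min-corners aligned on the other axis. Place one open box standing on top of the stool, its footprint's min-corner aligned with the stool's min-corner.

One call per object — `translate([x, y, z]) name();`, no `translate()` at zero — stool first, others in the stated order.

stool();
translate([0, 338, 0]) chair();
translate([0, 0, 382]) open_box();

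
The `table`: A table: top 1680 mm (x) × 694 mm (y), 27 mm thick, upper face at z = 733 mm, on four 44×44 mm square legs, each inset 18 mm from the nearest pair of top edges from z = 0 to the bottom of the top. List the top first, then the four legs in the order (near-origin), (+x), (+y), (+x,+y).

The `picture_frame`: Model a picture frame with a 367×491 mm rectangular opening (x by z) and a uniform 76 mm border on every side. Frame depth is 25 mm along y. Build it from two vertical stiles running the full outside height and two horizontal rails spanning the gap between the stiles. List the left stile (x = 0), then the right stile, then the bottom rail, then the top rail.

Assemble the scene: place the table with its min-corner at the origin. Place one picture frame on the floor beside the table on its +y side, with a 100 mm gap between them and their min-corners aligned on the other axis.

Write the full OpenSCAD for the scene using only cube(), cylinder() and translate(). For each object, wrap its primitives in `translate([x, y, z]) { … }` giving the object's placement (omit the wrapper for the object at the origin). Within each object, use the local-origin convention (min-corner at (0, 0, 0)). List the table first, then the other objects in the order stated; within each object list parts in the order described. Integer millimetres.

translate([0, 0, 706]) cube([1680, 694, 27]);
translate([18, 18, 0]) cube([44, 44, 706]);
translate([1618, 18, 0]) cube([44, 44, 706]);
translate([18, 632, 0]) cube([44, 44, 706]);
translate([1618, 632, 0]) cube([44, 44, 706]);
translate([0, 794, 0]) {
  cube([76, 25, 643]);
  translate([443, 0, 0]) cube([76, 25, 643]);
  translate([76, 0, 0]) cube([367, 25, 76]);
  translate([76, 0, 567]) cube([367, 25, 76]);
}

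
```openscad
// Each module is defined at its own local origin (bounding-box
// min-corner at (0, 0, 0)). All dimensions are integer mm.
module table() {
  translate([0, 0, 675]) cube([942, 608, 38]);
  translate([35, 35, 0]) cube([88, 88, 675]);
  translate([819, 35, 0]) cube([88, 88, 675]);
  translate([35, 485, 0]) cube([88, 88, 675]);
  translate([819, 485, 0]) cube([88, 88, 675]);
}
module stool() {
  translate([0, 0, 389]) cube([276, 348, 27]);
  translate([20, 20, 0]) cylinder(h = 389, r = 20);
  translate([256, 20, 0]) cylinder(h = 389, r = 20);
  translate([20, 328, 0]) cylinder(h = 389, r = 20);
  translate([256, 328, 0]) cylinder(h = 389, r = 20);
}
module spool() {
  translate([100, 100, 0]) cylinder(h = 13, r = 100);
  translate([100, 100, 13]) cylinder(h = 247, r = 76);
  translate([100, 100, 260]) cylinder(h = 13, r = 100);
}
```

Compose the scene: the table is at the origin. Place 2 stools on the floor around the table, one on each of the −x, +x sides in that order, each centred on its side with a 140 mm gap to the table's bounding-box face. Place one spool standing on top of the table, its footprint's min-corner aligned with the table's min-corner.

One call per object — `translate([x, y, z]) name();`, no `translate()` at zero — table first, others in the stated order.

table();
translate([-416, 130, 0]) stool();
translate([1082, 130, 0]) stool();
translate([0, 0, 713]) spool();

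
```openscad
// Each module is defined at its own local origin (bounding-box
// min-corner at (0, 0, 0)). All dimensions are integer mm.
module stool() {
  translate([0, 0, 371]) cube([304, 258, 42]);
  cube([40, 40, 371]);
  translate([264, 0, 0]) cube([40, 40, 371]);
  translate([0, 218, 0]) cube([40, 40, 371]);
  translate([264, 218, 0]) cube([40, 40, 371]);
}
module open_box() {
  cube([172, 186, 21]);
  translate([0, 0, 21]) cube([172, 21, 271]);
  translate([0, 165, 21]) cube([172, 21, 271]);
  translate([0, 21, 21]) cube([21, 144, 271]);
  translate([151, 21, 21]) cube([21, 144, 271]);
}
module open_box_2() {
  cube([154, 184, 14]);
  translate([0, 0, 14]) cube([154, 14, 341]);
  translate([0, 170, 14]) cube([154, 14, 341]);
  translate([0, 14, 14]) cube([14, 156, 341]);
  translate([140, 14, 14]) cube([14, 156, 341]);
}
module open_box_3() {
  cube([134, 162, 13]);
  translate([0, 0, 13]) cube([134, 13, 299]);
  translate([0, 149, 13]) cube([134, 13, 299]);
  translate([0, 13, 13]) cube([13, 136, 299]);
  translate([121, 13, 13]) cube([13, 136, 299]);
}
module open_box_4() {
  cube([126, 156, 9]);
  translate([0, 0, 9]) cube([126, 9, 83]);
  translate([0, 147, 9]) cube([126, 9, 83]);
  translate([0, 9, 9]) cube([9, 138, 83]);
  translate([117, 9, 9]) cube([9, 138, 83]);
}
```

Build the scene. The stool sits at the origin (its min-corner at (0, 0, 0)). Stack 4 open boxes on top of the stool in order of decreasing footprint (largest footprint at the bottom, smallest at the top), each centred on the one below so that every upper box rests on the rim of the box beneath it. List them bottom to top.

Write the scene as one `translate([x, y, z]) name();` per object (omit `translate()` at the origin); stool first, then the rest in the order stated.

stool();
translate([66, 36, 413]) open_box();
translate([75, 37, 705]) open_box_2();
translate([85, 48, 1060]) open_box_3();
translate([89, 51, 1372]) open_box_4();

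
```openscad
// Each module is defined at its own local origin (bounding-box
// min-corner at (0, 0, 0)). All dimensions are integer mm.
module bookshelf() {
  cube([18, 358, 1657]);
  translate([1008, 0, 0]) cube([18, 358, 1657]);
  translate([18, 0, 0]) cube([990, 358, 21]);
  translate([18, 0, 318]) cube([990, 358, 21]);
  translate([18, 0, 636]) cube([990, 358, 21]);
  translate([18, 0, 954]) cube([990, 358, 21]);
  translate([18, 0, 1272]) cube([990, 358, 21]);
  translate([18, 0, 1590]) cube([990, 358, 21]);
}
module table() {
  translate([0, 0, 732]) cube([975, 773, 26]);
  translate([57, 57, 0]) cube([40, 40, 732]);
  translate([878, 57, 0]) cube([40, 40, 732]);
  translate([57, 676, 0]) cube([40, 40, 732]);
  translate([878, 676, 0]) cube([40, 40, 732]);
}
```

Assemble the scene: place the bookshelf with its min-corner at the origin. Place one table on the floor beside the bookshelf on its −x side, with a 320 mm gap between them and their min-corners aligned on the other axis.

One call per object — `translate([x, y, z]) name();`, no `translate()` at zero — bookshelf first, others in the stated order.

bookshelf();
translate([-1295, 0, 0]) table();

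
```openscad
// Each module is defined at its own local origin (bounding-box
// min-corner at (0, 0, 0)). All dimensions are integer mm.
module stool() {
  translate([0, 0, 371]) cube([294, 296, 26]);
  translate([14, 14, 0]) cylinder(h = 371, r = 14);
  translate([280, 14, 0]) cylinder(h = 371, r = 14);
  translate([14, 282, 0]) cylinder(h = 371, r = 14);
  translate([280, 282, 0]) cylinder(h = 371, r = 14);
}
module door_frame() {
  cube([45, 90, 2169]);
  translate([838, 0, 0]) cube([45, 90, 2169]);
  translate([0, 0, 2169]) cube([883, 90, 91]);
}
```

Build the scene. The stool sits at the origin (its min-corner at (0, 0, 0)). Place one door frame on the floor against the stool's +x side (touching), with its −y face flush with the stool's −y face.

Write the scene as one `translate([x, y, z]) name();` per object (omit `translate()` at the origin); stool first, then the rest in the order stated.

stool();
translate([294, 0, 0]) door_frame();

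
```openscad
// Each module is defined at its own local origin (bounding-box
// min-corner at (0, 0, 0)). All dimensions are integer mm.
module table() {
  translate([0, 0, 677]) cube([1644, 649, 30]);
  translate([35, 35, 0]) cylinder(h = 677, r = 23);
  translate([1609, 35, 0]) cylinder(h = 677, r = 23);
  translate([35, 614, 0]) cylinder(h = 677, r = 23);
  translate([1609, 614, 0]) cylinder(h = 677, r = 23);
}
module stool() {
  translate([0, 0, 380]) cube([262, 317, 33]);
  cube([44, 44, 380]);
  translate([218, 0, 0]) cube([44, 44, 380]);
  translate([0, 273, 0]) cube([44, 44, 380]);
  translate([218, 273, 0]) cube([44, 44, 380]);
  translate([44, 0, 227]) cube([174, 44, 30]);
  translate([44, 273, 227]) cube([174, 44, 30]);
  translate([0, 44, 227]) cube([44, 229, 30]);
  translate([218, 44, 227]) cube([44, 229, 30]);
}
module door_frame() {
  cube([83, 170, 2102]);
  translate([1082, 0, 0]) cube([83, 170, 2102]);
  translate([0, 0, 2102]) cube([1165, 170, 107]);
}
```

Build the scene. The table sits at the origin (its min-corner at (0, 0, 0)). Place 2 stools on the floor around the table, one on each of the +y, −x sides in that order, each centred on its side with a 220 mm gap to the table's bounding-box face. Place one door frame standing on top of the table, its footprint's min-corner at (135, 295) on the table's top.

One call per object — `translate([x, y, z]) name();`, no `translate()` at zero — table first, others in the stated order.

table();
translate([691, 869, 0]) stool();
translate([-482, 166, 0]) stool();
translate([135, 295, 707]) door_frame();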